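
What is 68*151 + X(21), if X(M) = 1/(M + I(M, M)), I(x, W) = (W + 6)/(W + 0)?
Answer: 1601815/156 ≈ 10268.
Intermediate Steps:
I(x, W) = (6 + W)/W
X(M) = 1/(M + (6 + M)/M)
68*151 + X(21) = 68*151 + 21/(6 + 21 + 21**2) = 10268 + 21/(6 + 21 + 441) = 10268 + 21/468 = 10268 + 21*(1/468) = 10268 + 7/156 = 1601815/156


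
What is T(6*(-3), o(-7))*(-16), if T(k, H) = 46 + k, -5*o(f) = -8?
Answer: -448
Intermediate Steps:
o(f) = 8/5 (o(f) = -1/5*(-8) = 8/5)
T(6*(-3), o(-7))*(-16) = (46 + 6*(-3))*(-16) = (46 - 18)*(-16) = 28*(-16) = -448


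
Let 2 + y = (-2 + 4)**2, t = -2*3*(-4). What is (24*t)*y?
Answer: 1152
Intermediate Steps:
t = 24 (t = -6*(-4) = 24)
y = 2 (y = -2 + (-2 + 4)**2 = -2 + 2**2 = -2 + 4 = 2)
(24*t)*y = (24*24)*2 = 576*2 = 1152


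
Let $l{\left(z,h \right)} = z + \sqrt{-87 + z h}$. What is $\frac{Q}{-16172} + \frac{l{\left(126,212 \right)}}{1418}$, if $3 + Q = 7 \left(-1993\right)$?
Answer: $\frac{5456111}{5732974} + \frac{5 \sqrt{1065}}{1418} \approx 1.0668$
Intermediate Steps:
$l{\left(z,h \right)} = z + \sqrt{-87 + h z}$
$Q = -13954$ ($Q = -3 + 7 \left(-1993\right) = -3 - 13951 = -13954$)
$\frac{Q}{-16172} + \frac{l{\left(126,212 \right)}}{1418} = - \frac{13954}{-16172} + \frac{126 + \sqrt{-87 + 212 \cdot 126}}{1418} = \left(-13954\right) \left(- \frac{1}{16172}\right) + \left(126 + \sqrt{-87 + 26712}\right) \frac{1}{1418} = \frac{6977}{8086} + \left(126 + \sqrt{26625}\right) \frac{1}{1418} = \frac{6977}{8086} + \left(126 + 5 \sqrt{1065}\right) \frac{1}{1418} = \frac{6977}{8086} + \left(\frac{63}{709} + \frac{5 \sqrt{1065}}{1418}\right) = \frac{5456111}{5732974} + \frac{5 \sqrt{1065}}{1418}$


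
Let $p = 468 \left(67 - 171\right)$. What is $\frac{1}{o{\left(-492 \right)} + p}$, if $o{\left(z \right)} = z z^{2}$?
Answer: $- \frac{1}{119144160} \approx -8.3932 \cdot 10^{-9}$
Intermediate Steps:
$o{\left(z \right)} = z^{3}$
$p = -48672$ ($p = 468 \left(-104\right) = -48672$)
$\frac{1}{o{\left(-492 \right)} + p} = \frac{1}{\left(-492\right)^{3} - 48672} = \frac{1}{-119095488 - 48672} = \frac{1}{-119144160} = - \frac{1}{119144160}$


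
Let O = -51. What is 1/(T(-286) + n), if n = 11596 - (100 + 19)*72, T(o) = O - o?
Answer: 1/3263 ≈ 0.00030647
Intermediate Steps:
T(o) = -51 - o
n = 3028 (n = 11596 - 119*72 = 11596 - 1*8568 = 11596 - 8568 = 3028)
1/(T(-286) + n) = 1/((-51 - 1*(-286)) + 3028) = 1/((-51 + 286) + 3028) = 1/(235 + 3028) = 1/3263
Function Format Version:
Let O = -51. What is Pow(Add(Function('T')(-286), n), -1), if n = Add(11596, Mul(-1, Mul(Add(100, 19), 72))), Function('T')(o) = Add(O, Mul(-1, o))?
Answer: Rational(1, 3263) ≈ 0.00030647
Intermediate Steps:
Function('T')(o) = Add(-51, Mul(-1, o))
n = 3028 (n = Add(11596, Mul(-1, Mul(119, 72))) = Add(11596, Mul(-1, 8568)) = Add(11596, -8568) = 3028)
Pow(Add(Function('T')(-286), n), -1) = Pow(Add(Add(-51, Mul(-1, -286)), 3028), -1) = Pow(Add(Add(-51, 286), 3028), -1) = Pow(Add(235, 3028), -1) = Pow(3263, -1) = Rational(1, 3263)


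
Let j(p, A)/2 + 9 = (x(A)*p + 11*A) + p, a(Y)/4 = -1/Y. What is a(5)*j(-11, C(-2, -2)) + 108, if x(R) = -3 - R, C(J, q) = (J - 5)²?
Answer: -8188/5 ≈ -1637.6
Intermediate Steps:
C(J, q) = (-5 + J)²
a(Y) = -4/Y (a(Y) = 4*(-1/Y) = -4/Y)
j(p, A) = -18 + 2*p + 22*A + 2*p*(-3 - A) (j(p, A) = -18 + 2*(((-3 - A)*p + 11*A) + p) = -18 + 2*((p*(-3 - A) + 11*A) + p) = -18 + 2*((11*A + p*(-3 - A)) + p) = -18 + 2*(p + 11*A + p*(-3 - A)) = -18 + (2*p + 22*A + 2*p*(-3 - A)) = -18 + 2*p + 22*A + 2*p*(-3 - A))
a(5)*j(-11, C(-2, -2)) + 108 = (-4/5)*(-18 + 2*(-11) + 22*(-5 - 2)² - 2*(-11)*(3 + (-5 - 2)²)) + 108 = (-4*⅕)*(-18 - 22 + 22*(-7)² - 2*(-11)*(3 + (-7)²)) + 108 = -4*(-18 - 22 + 22*49 - 2*(-11)*(3 + 49))/5 + 108 = -4*(-18 - 22 + 1078 - 2*(-11)*52)/5 + 108 = -4*(-18 - 22 + 1078 + 1144)/5 + 108 = -⅘*2182 + 108 = -8728/5 + 108 = -8188/5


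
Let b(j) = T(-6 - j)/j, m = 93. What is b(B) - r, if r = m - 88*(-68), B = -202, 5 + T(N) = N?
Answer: -1227745/202 ≈ -6077.9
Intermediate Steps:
T(N) = -5 + N
b(j) = (-11 - j)/j (b(j) = (-5 + (-6 - j))/j = (-11 - j)/j)
r = 6077 (r = 93 - 88*(-68) = 93 + 5984 = 6077)
b(B) - r = (-11 - 1*(-202))/(-202) - 1*6077 = -(-11 + 202)/202 - 6077 = -1/202*191 - 6077 = -191/202 - 6077 = -1227745/202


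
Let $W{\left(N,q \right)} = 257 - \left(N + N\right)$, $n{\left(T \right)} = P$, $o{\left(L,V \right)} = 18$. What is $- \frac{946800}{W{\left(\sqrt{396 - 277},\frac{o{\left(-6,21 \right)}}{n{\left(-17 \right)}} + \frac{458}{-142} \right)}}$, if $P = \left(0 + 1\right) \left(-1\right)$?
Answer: $- \frac{243327600}{65573} - \frac{1893600 \sqrt{119}}{65573} \approx -4025.8$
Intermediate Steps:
$P = -1$ ($P = 1 \left(-1\right) = -1$)
$n{\left(T \right)} = -1$
$W{\left(N,q \right)} = 257 - 2 N$
$- \frac{946800}{W{\left(\sqrt{396 - 277},\frac{o{\left(-6,21 \right)}}{n{\left(-17 \right)}} + \frac{458}{-142} \right)}} = - \frac{946800}{257 - 2 \sqrt{396 - 277}} = - \frac{946800}{257 - 2 \sqrt{119}}$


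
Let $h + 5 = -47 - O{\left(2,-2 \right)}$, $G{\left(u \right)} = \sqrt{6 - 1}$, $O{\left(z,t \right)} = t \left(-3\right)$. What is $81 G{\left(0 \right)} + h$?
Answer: $-58 + 81 \sqrt{5} \approx 123.12$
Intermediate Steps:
$O{\left(z,t \right)} = - 3 t$
$G{\left(u \right)} = \sqrt{5}$
$h = -58$ ($h = -5 - \left(47 - -6\right) = -5 - 53 = -58$)
$81 G{\left(0 \right)} + h = 81 \sqrt{5} - 58 = -58 + 81 \sqrt{5}$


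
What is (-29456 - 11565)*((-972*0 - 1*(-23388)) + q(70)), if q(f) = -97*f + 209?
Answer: -689439947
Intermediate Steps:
q(f) = 209 - 97*f
(-29456 - 11565)*((-972*0 - 1*(-23388)) + q(70)) = (-29456 - 11565)*((-972*0 - 1*(-23388)) + (209 - 97*70)) = -41021*((0 + 23388) + (209 - 6790)) = -41021*(23388 - 6581) = -41021*16807 = -689439947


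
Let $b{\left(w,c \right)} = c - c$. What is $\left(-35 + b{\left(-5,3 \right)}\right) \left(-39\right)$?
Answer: $1365$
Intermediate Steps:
$b{\left(w,c \right)} = 0$
$\left(-35 + b{\left(-5,3 \right)}\right) \left(-39\right) = \left(-35 + 0\right) \left(-39\right) = \left(-35\right) \left(-39\right) = 1365$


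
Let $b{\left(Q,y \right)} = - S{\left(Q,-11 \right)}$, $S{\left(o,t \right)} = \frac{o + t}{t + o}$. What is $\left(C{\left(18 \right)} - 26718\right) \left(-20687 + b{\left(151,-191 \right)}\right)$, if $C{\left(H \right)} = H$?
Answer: $552369600$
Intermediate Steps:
$S{\left(o,t \right)} = 1$ ($S{\left(o,t \right)} = \frac{o + t}{o + t} = 1$)
$b{\left(Q,y \right)} = -1$ ($b{\left(Q,y \right)} = \left(-1\right) 1 = -1$)
$\left(C{\left(18 \right)} - 26718\right) \left(-20687 + b{\left(151,-191 \right)}\right) = \left(18 - 26718\right) \left(-20687 - 1\right) = \left(-26700\right) \left(-20688\right) = 552369600$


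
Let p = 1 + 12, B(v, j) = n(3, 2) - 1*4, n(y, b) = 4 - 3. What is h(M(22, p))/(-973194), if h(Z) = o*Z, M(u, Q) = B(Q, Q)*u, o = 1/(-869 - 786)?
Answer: -11/268439345 ≈ -4.0978e-8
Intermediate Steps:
o = -1/1655 (o = 1/(-1655) = -1/1655 ≈ -0.00060423)
n(y, b) = 1
B(v, j) = -3 (B(v, j) = 1 - 1*4 = 1 - 4 = -3)
p = 13
M(u, Q) = -3*u
h(Z) = -Z/1655
h(M(22, p))/(-973194) = -(-3)*22/1655/(-973194) = -1/1655*(-66)*(-1/973194) = (66/1655)*(-1/973194) = -11/268439345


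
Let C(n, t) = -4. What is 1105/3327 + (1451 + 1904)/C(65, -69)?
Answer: -11157665/13308 ≈ -838.42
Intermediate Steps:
1105/3327 + (1451 + 1904)/C(65, -69) = 1105/3327 + (1451 + 1904)/(-4) = 1105*(1/3327) + 3355*(-¼) = 1105/3327 - 3355/4 = -11157665/13308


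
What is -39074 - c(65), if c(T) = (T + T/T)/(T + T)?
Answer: -2539843/65 ≈ -39075.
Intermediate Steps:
c(T) = (1 + T)/(2*T) (c(T) = (T + 1)/((2*T)) = (1 + T)*(1/(2*T)) = (1 + T)/(2*T))
-39074 - c(65) = -39074 - (1 + 65)/(2*65) = -39074 - 66/(2*65) = -39074 - 1*33/65 = -39074 - 33/65 = -2539843/65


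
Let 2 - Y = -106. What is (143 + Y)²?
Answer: 63001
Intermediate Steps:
Y = 108 (Y = 2 - 1*(-106) = 2 + 106 = 108)
(143 + Y)² = (143 + 108)² = 251² = 63001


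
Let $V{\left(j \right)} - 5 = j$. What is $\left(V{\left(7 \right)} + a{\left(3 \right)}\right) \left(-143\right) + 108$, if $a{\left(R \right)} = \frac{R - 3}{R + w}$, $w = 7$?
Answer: $-1608$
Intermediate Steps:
$V{\left(j \right)} = 5 + j$
$a{\left(R \right)} = \frac{-3 + R}{7 + R}$ ($a{\left(R \right)} = \frac{R - 3}{R + 7} = \frac{-3 + R}{7 + R}$)
$\left(V{\left(7 \right)} + a{\left(3 \right)}\right) \left(-143\right) + 108 = \left(\left(5 + 7\right) + \frac{-3 + 3}{7 + 3}\right) \left(-143\right) + 108 = \left(12 + \frac{1}{10} \cdot 0\right) \left(-143\right) + 108 = \left(12 + 0\right) \left(-143\right) + 108 = 12 \left(-143\right) + 108 = -1716 + 108 = -1608$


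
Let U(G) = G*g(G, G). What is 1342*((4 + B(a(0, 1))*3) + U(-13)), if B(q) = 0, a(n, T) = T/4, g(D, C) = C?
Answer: 232166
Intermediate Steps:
a(n, T) = T/4 (a(n, T) = T*(¼) = T/4)
U(G) = G² (U(G) = G*G = G²)
1342*((4 + B(a(0, 1))*3) + U(-13)) = 1342*((4 + 0*3) + (-13)²) = 1342*((4 + 0) + 169) = 1342*(4 + 169) = 1342*173 = 232166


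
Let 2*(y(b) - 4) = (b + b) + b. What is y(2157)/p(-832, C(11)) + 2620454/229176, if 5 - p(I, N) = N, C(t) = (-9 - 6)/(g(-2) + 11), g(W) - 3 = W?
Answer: 1517586979/2864700 ≈ 529.75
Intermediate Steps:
g(W) = 3 + W
y(b) = 4 + 3*b/2 (y(b) = 4 + ((b + b) + b)/2 = 4 + (2*b + b)/2 = 4 + (3*b)/2 = 4 + 3*b/2)
C(t) = -5/4 (C(t) = (-9 - 6)/((3 - 2) + 11) = -15/(1 + 11) = -15/12 = -15*1/12 = -5/4)
p(I, N) = 5 - N
y(2157)/p(-832, C(11)) + 2620454/229176 = (4 + (3/2)*2157)/(5 - 1*(-5/4)) + 2620454/229176 = (4 + 6471/2)/(5 + 5/4) + 2620454*(1/229176) = 6479/(2*(25/4)) + 1310227/114588 = (6479/2)*(4/25) + 1310227/114588 = 12958/25 + 1310227/114588 = 1517586979/2864700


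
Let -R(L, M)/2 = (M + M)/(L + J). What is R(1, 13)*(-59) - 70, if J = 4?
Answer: 2718/5 ≈ 543.60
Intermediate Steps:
R(L, M) = -4*M/(4 + L) (R(L, M) = -2*(M + M)/(L + 4) = -2*2*M/(4 + L) = -4*M/(4 + L))
R(1, 13)*(-59) - 70 = -4*13/(4 + 1)*(-59) - 70 = -4*13/5*(-59) - 70 = -4*13*1/5*(-59) - 70 = -52/5*(-59) - 70 = 3068/5 - 70 = 2718/5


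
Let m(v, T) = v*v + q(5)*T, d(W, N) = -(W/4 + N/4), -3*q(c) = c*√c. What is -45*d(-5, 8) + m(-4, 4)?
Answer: 199/4 - 20*√5/3 ≈ 34.843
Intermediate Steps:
q(c) = -c^(3/2)/3 (q(c) = -c*√c/3 = -c^(3/2)/3)
d(W, N) = -N/4 - W/4 (d(W, N) = -(W*(¼) + N*(¼)) = -(W/4 + N/4) = -(N/4 + W/4) = -N/4 - W/4)
m(v, T) = v² - 5*T*√5/3 (m(v, T) = v*v + (-5*√5/3)*T = v² + (-5*√5/3)*T = v² - 5*T*√5/3)
-45*d(-5, 8) + m(-4, 4) = -45*(-¼*8 - ¼*(-5)) + ((-4)² - 5/3*4*√5) = -45*(-2 + 5/4) + (16 - 20*√5/3) = -45*(-¾) + (16 - 20*√5/3) = 135/4 + (16 - 20*√5/3) = 199/4 - 20*√5/3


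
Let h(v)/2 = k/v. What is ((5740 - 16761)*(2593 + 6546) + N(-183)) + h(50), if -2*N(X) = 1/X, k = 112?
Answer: -921596367833/9150 ≈ -1.0072e+8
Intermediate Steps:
N(X) = -1/(2*X)
h(v) = 224/v (h(v) = 2*(112/v) = 224/v)
((5740 - 16761)*(2593 + 6546) + N(-183)) + h(50) = ((5740 - 16761)*(2593 + 6546) - ½/(-183)) + 224/50 = (-11021*9139 - ½*(-1/183)) + 224*(1/50) = (-100720919 + 1/366) + 112/25 = -36863856353/366 + 112/25 = -921596367833/9150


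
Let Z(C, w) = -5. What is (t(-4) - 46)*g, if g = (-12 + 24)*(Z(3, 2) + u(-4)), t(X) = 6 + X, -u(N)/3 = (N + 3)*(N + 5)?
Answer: 1056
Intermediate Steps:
u(N) = -3*(3 + N)*(5 + N) (u(N) = -3*(N + 3)*(N + 5) = -3*(3 + N)*(5 + N))
g = -24 (g = (-12 + 24)*(-5 + (-45 - 24*(-4) - 3*(-4)²)) = 12*(-5 + (-45 + 96 - 3*16)) = 12*(-5 + (-45 + 96 - 48)) = 12*(-5 + 3) = 12*(-2) = -24)
(t(-4) - 46)*g = ((6 - 4) - 46)*(-24) = (2 - 46)*(-24) = -44*(-24) = 1056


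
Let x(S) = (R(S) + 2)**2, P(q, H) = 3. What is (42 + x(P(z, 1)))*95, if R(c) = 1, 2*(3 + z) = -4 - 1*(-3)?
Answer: 4845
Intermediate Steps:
z = -7/2 (z = -3 + (-4 - 1*(-3))/2 = -3 + (-4 + 3)/2 = -3 + (1/2)*(-1) = -3 - 1/2 = -7/2 ≈ -3.5000)
x(S) = 9 (x(S) = (1 + 2)**2 = 3**2 = 9)
(42 + x(P(z, 1)))*95 = (42 + 9)*95 = 51*95 = 4845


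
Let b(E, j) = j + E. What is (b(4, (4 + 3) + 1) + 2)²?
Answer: 196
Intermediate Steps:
b(E, j) = E + j
(b(4, (4 + 3) + 1) + 2)² = ((4 + ((4 + 3) + 1)) + 2)² = ((4 + (7 + 1)) + 2)² = ((4 + 8) + 2)² = (12 + 2)² = 14² = 196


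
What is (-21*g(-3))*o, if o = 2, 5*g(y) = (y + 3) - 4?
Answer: 168/5 ≈ 33.600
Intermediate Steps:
g(y) = -⅕ + y/5 (g(y) = ((y + 3) - 4)/5 = ((3 + y) - 4)/5 = (-1 + y)/5 = -⅕ + y/5)
(-21*g(-3))*o = -21*(-⅕ + (⅕)*(-3))*2 = -21*(-⅕ - ⅗)*2 = -21*(-⅘)*2 = (84/5)*2 = 168/5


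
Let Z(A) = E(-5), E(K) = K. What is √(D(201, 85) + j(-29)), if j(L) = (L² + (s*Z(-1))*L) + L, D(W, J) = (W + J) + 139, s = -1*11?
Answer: I*√358 ≈ 18.921*I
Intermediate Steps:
Z(A) = -5
s = -11
D(W, J) = 139 + J + W (D(W, J) = (J + W) + 139 = 139 + J + W)
j(L) = L² + 56*L (j(L) = (L² + (-11*(-5))*L) + L = (L² + 55*L) + L = L² + 56*L)
√(D(201, 85) + j(-29)) = √((139 + 85 + 201) - 29*(56 - 29)) = √(425 - 29*27) = √(425 - 783) = √(-358) = I*√358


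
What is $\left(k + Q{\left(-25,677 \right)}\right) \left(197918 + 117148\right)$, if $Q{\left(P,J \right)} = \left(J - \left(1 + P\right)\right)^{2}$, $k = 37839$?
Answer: $166745529840$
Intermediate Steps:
$Q{\left(P,J \right)} = \left(-1 + J - P\right)^{2}$
$\left(k + Q{\left(-25,677 \right)}\right) \left(197918 + 117148\right) = \left(37839 + \left(1 - 25 - 677\right)^{2}\right) \left(197918 + 117148\right) = \left(37839 + \left(1 - 25 - 677\right)^{2}\right) 315066 = \left(37839 + \left(-701\right)^{2}\right) 315066 = \left(37839 + 491401\right) 315066 = 529240 \cdot 315066 = 166745529840$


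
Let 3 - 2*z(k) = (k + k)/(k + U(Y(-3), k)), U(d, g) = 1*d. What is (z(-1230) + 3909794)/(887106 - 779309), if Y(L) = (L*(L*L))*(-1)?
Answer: 3135655171/86453194 ≈ 36.270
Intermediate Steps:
Y(L) = -L³ (Y(L) = (L*L²)*(-1) = L³*(-1) = -L³)
U(d, g) = d
z(k) = 3/2 - k/(27 + k) (z(k) = 3/2 - (k + k)/(2*(k - 1*(-3)³)) = 3/2 - 2*k/(2*(k - 1*(-27))) = 3/2 - 2*k/(2*(k + 27)) = 3/2 - 2*k/(2*(27 + k)) = 3/2 - k/(27 + k))
(z(-1230) + 3909794)/(887106 - 779309) = ((81 - 1230)/(2*(27 - 1230)) + 3909794)/(887106 - 779309) = ((½)*(-1149)/(-1203) + 3909794)/107797 = ((½)*(-1/1203)*(-1149) + 3909794)*(1/107797) = (383/802 + 3909794)*(1/107797) = (3135655171/802)*(1/107797) = 3135655171/86453194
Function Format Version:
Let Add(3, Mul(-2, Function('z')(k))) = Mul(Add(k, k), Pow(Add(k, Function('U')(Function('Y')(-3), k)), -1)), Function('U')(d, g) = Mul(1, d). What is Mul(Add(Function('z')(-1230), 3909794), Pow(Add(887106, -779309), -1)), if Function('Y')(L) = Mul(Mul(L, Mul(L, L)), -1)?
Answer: Rational(3135655171, 86453194) ≈ 36.270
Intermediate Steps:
Function('Y')(L) = Mul(-1, Pow(L, 3)) (Function('Y')(L) = Mul(Mul(L, Pow(L, 2)), -1) = Mul(Pow(L, 3), -1) = Mul(-1, Pow(L, 3)))
Function('U')(d, g) = d
Function('z')(k) = Add(Rational(3, 2), Mul(-1, k, Pow(Add(27, k), -1))) (Function('z')(k) = Add(Rational(3, 2), Mul(Rational(-1, 2), Mul(Add(k, k), Pow(Add(k, Mul(-1, Pow(-3, 3))), -1)))) = Add(Rational(3, 2), Mul(Rational(-1, 2), Mul(Mul(2, k), Pow(Add(k, Mul(-1, -27)), -1)))) = Add(Rational(3, 2), Mul(Rational(-1, 2), Mul(Mul(2, k), Pow(Add(k, 27), -1)))) = Add(Rational(3, 2), Mul(Rational(-1, 2), Mul(Mul(2, k), Pow(Add(27, k), -1)))) = Add(Rational(3, 2), Mul(Rational(-1, 2), Mul(2, k, Pow(Add(27, k), -1)))) = Add(Rational(3, 2), Mul(-1, k, Pow(Add(27, k), -1))))
Mul(Add(Function('z')(-1230), 3909794), Pow(Add(887106, -779309), -1)) = Mul(Add(Mul(Rational(1, 2), Pow(Add(27, -1230), -1), Add(81, -1230)), 3909794), Pow(Add(887106, -779309), -1)) = Mul(Add(Mul(Rational(1, 2), Pow(-1203, -1), -1149), 3909794), Pow(107797, -1)) = Mul(Add(Mul(Rational(1, 2), Rational(-1, 1203), -1149), 3909794), Rational(1, 107797)) = Mul(Add(Rational(383, 802), 3909794), Rational(1, 107797)) = Mul(Rational(3135655171, 802), Rational(1, 107797)) = Rational(3135655171, 86453194)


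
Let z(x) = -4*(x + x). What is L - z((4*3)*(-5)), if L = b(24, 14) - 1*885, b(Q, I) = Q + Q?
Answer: -1317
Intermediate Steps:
b(Q, I) = 2*Q
L = -837 (L = 2*24 - 1*885 = 48 - 885 = -837)
z(x) = -8*x
L - z((4*3)*(-5)) = -837 - (-8)*(4*3)*(-5) = -837 - (-8)*12*(-5) = -837 - (-8)*(-60) = -837 - 1*480 = -837 - 480 = -1317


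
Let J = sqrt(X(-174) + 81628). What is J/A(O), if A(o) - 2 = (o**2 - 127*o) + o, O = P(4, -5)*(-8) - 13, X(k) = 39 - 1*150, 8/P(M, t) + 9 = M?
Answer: 25*sqrt(81517)/681 ≈ 10.481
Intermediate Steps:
P(M, t) = 8/(-9 + M)
X(k) = -111 (X(k) = 39 - 150 = -111)
J = sqrt(81517) (J = sqrt(-111 + 81628) = sqrt(81517) ≈ 285.51)
O = -1/5 (O = (8/(-9 + 4))*(-8) - 13 = (8/(-5))*(-8) - 13 = (8*(-1/5))*(-8) - 13 = -8/5*(-8) - 13 = 64/5 - 13 = -1/5 ≈ -0.20000)
A(o) = 2 + o**2 - 126*o (A(o) = 2 + ((o**2 - 127*o) + o) = 2 + (o**2 - 126*o) = 2 + o**2 - 126*o)
J/A(O) = sqrt(81517)/(2 + (-1/5)**2 - 126*(-1/5)) = sqrt(81517)/(2 + 1/25 + 126/5) = sqrt(81517)/(681/25) = sqrt(81517)*(25/681) = 25*sqrt(81517)/681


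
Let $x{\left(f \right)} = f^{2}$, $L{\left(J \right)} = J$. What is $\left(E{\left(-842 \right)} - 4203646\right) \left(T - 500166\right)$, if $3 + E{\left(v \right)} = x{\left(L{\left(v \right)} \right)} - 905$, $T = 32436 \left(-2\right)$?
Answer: $1975141182420$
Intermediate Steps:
$T = -64872$
$E{\left(v \right)} = -908 + v^{2}$ ($E{\left(v \right)} = -3 + \left(v^{2} - 905\right) = -3 + \left(-905 + v^{2}\right) = -908 + v^{2}$)
$\left(E{\left(-842 \right)} - 4203646\right) \left(T - 500166\right) = \left(\left(-908 + \left(-842\right)^{2}\right) - 4203646\right) \left(-64872 - 500166\right) = \left(\left(-908 + 708964\right) - 4203646\right) \left(-565038\right) = \left(708056 - 4203646\right) \left(-565038\right) = \left(-3495590\right) \left(-565038\right) = 1975141182420$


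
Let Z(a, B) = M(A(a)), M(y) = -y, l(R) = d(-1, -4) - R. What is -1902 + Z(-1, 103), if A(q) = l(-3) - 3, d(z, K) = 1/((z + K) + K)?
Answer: -17117/9 ≈ -1901.9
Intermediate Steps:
d(z, K) = 1/(z + 2*K) (d(z, K) = 1/((K + z) + K) = 1/(z + 2*K))
l(R) = -⅑ - R (l(R) = 1/(-1 + 2*(-4)) - R = 1/(-1 - 8) - R = 1/(-9) - R = -⅑ - R)
A(q) = -⅑ (A(q) = (-⅑ - 1*(-3)) - 3 = (-⅑ + 3) - 3 = 26/9 - 3 = -⅑)
Z(a, B) = ⅑ (Z(a, B) = -1*(-⅑) = ⅑)
-1902 + Z(-1, 103) = -1902 + ⅑ = -17117/9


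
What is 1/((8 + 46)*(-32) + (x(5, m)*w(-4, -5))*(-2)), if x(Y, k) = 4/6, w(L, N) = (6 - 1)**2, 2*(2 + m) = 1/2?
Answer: -3/5284 ≈ -0.00056775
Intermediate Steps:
m = -7/4 (m = -2 + (1/2)/2 = -2 + (1/2)*(1/2) = -2 + 1/4 = -7/4 ≈ -1.7500)
w(L, N) = 25 (w(L, N) = 5**2 = 25)
x(Y, k) = 2/3 (x(Y, k) = 4*(1/6) = 2/3)
1/((8 + 46)*(-32) + (x(5, m)*w(-4, -5))*(-2)) = 1/((8 + 46)*(-32) + ((2/3)*25)*(-2)) = 1/(54*(-32) + (50/3)*(-2)) = 1/(-1728 - 100/3) = 1/(-5284/3) = -3/5284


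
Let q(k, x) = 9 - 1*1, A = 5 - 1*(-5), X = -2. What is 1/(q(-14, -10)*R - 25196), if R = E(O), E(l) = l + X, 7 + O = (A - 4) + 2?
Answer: -1/25204 ≈ -3.9676e-5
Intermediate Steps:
A = 10 (A = 5 + 5 = 10)
q(k, x) = 8 (q(k, x) = 9 - 1 = 8)
O = 1 (O = -7 + ((10 - 4) + 2) = -7 + (6 + 2) = -7 + 8 = 1)
E(l) = -2 + l (E(l) = l - 2 = -2 + l)
R = -1 (R = -2 + 1 = -1)
1/(q(-14, -10)*R - 25196) = 1/(8*(-1) - 25196) = 1/(-8 - 25196) = 1/(-25204) = -1/25204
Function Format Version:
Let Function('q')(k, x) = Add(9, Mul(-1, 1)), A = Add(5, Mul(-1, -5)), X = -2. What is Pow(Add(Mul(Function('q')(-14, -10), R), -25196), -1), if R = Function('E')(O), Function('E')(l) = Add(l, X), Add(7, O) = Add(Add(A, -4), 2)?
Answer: Rational(-1, 25204) ≈ -3.9676e-5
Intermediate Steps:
A = 10 (A = Add(5, 5) = 10)
Function('q')(k, x) = 8 (Function('q')(k, x) = Add(9, -1) = 8)
O = 1 (O = Add(-7, Add(Add(10, -4), 2)) = Add(-7, Add(6, 2)) = Add(-7, 8) = 1)
Function('E')(l) = Add(-2, l) (Function('E')(l) = Add(l, -2) = Add(-2, l))
R = -1 (R = Add(-2, 1) = -1)
Pow(Add(Mul(Function('q')(-14, -10), R), -25196), -1) = Pow(Add(Mul(8, -1), -25196), -1) = Pow(Add(-8, -25196), -1) = Pow(-25204, -1) = Rational(-1, 25204)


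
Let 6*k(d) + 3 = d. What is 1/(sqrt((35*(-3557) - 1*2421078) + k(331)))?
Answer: -I*sqrt(22909665)/7636555 ≈ -0.00062678*I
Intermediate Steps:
k(d) = -1/2 + d/6
1/(sqrt((35*(-3557) - 1*2421078) + k(331))) = 1/(sqrt((35*(-3557) - 1*2421078) + (-1/2 + (1/6)*331))) = 1/(sqrt((-124495 - 2421078) + (-1/2 + 331/6))) = 1/(sqrt(-2545573 + 164/3)) = 1/(sqrt(-7636555/3)) = 1/(I*sqrt(22909665)/3) = -I*sqrt(22909665)/7636555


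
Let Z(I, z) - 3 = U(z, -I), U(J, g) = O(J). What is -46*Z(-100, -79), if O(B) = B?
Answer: 3496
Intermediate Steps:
U(J, g) = J
Z(I, z) = 3 + z
-46*Z(-100, -79) = -46*(3 - 79) = -46*(-76) = 3496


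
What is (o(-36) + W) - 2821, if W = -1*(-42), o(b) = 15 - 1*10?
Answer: -2774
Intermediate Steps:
o(b) = 5 (o(b) = 15 - 10 = 5)
W = 42
(o(-36) + W) - 2821 = (5 + 42) - 2821 = 47 - 2821 = -2774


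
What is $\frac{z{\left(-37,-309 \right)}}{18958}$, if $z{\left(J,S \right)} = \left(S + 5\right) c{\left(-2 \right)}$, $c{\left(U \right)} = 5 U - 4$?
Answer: $\frac{2128}{9479} \approx 0.2245$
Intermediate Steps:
$c{\left(U \right)} = -4 + 5 U$
$z{\left(J,S \right)} = -70 - 14 S$ ($z{\left(J,S \right)} = \left(S + 5\right) \left(-4 + 5 \left(-2\right)\right) = \left(5 + S\right) \left(-4 - 10\right) = \left(5 + S\right) \left(-14\right) = -70 - 14 S$)
$\frac{z{\left(-37,-309 \right)}}{18958} = \frac{-70 - -4326}{18958} = \left(-70 + 4326\right) \frac{1}{18958} = 4256 \cdot \frac{1}{18958} = \frac{2128}{9479}$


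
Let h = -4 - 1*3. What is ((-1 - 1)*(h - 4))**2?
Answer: 484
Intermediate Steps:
h = -7 (h = -4 - 3 = -7)
((-1 - 1)*(h - 4))**2 = ((-1 - 1)*(-7 - 4))**2 = (-2*(-11))**2 = 22**2 = 484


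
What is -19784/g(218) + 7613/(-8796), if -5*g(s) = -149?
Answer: -871234657/1310604 ≈ -664.76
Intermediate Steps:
g(s) = 149/5 (g(s) = -1/5*(-149) = 149/5)
-19784/g(218) + 7613/(-8796) = -19784/149/5 + 7613/(-8796) = -19784*5/149 + 7613*(-1/8796) = -98920/149 - 7613/8796 = -871234657/1310604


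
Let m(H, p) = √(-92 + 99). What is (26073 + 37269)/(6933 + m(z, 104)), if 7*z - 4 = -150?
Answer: 219575043/24033241 - 31671*√7/24033241 ≈ 9.1328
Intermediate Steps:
z = -146/7 (z = 4/7 + (⅐)*(-150) = 4/7 - 150/7 = -146/7 ≈ -20.857)
m(H, p) = √7
(26073 + 37269)/(6933 + m(z, 104)) = (26073 + 37269)/(6933 + √7) = 63342/(6933 + √7)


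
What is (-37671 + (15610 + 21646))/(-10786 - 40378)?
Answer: 415/51164 ≈ 0.0081112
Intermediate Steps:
(-37671 + (15610 + 21646))/(-10786 - 40378) = (-37671 + 37256)/(-51164) = -415*(-1/51164) = 415/51164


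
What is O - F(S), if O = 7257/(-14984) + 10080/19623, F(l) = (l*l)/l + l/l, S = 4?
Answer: -487173517/98010344 ≈ -4.9706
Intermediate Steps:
F(l) = 1 + l (F(l) = l²/l + 1 = l + 1 = 1 + l)
O = 2878203/98010344 (O = 7257*(-1/14984) + 10080*(1/19623) = -7257/14984 + 3360/6541 = 2878203/98010344 ≈ 0.029366)
O - F(S) = 2878203/98010344 - (1 + 4) = 2878203/98010344 - 1*5 = 2878203/98010344 - 5 = -487173517/98010344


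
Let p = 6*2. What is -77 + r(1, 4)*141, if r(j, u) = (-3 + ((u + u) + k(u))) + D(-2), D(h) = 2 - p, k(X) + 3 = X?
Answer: -641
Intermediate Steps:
k(X) = -3 + X
p = 12
D(h) = -10 (D(h) = 2 - 1*12 = 2 - 12 = -10)
r(j, u) = -16 + 3*u (r(j, u) = (-3 + ((u + u) + (-3 + u))) - 10 = (-3 + (2*u + (-3 + u))) - 10 = (-3 + (-3 + 3*u)) - 10 = (-6 + 3*u) - 10 = -16 + 3*u)
-77 + r(1, 4)*141 = -77 + (-16 + 3*4)*141 = -77 + (-16 + 12)*141 = -77 - 4*141 = -77 - 564 = -641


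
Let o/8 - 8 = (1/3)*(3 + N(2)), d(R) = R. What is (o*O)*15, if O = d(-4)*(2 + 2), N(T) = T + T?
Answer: -19840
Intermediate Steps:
N(T) = 2*T
O = -16 (O = -4*(2 + 2) = -4*4 = -16)
o = 248/3 (o = 64 + 8*((1/3)*(3 + 2*2)) = 64 + 8*((1*(⅓))*(3 + 4)) = 64 + 8*((⅓)*7) = 64 + 8*(7/3) = 64 + 56/3 = 248/3 ≈ 82.667)
(o*O)*15 = ((248/3)*(-16))*15 = -3968/3*15 = -19840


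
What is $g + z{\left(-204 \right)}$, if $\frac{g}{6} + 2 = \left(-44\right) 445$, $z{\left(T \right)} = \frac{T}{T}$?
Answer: $-117491$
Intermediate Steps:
$z{\left(T \right)} = 1$
$g = -117492$ ($g = -12 + 6 \left(\left(-44\right) 445\right) = -12 + 6 \left(-19580\right) = -12 - 117480 = -117492$)
$g + z{\left(-204 \right)} = -117492 + 1 = -117491$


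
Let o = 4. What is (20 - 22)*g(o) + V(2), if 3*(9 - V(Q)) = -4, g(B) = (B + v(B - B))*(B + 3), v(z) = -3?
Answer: -11/3 ≈ -3.6667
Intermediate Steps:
g(B) = (-3 + B)*(3 + B) (g(B) = (B - 3)*(B + 3) = (-3 + B)*(3 + B))
V(Q) = 31/3 (V(Q) = 9 - ⅓*(-4) = 9 + 4/3 = 31/3)
(20 - 22)*g(o) + V(2) = (20 - 22)*(-9 + 4²) + 31/3 = -2*(-9 + 16) + 31/3 = -2*7 + 31/3 = -14 + 31/3 = -11/3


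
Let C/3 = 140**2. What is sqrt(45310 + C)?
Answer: sqrt(104110) ≈ 322.66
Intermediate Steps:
C = 58800 (C = 3*140**2 = 3*19600 = 58800)
sqrt(45310 + C) = sqrt(45310 + 58800) = sqrt(104110)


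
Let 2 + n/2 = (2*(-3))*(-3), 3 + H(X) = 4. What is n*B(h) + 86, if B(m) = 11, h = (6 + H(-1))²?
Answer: 438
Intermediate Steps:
H(X) = 1 (H(X) = -3 + 4 = 1)
h = 49 (h = (6 + 1)² = 7² = 49)
n = 32 (n = -4 + 2*((2*(-3))*(-3)) = -4 + 2*(-6*(-3)) = -4 + 2*18 = -4 + 36 = 32)
n*B(h) + 86 = 32*11 + 86 = 352 + 86 = 438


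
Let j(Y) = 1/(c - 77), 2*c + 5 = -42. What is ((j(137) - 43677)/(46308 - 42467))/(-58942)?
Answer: 8779079/45505640622 ≈ 0.00019292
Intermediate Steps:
c = -47/2 (c = -5/2 + (½)*(-42) = -5/2 - 21 = -47/2 ≈ -23.500)
j(Y) = -2/201 (j(Y) = 1/(-47/2 - 77) = 1/(-201/2) = -2/201)
((j(137) - 43677)/(46308 - 42467))/(-58942) = ((-2/201 - 43677)/(46308 - 42467))/(-58942) = -8779079/201/3841*(-1/58942) = -8779079/201*1/3841*(-1/58942) = -8779079/772041*(-1/58942) = 8779079/45505640622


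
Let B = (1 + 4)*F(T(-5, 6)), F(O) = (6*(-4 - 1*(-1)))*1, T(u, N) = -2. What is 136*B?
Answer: -12240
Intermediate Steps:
F(O) = -18 (F(O) = (6*(-4 + 1))*1 = (6*(-3))*1 = -18*1 = -18)
B = -90 (B = (1 + 4)*(-18) = 5*(-18) = -90)
136*B = 136*(-90) = -12240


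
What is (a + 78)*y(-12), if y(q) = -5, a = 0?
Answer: -390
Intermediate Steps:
(a + 78)*y(-12) = (0 + 78)*(-5) = 78*(-5) = -390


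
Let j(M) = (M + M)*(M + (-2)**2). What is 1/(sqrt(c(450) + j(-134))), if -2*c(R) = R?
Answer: sqrt(34615)/34615 ≈ 0.0053749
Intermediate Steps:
j(M) = 2*M*(4 + M) (j(M) = (2*M)*(M + 4) = (2*M)*(4 + M) = 2*M*(4 + M))
c(R) = -R/2
1/(sqrt(c(450) + j(-134))) = 1/(sqrt(-1/2*450 + 2*(-134)*(4 - 134))) = 1/(sqrt(-225 + 2*(-134)*(-130))) = 1/(sqrt(-225 + 34840)) = 1/(sqrt(34615)) = sqrt(34615)/34615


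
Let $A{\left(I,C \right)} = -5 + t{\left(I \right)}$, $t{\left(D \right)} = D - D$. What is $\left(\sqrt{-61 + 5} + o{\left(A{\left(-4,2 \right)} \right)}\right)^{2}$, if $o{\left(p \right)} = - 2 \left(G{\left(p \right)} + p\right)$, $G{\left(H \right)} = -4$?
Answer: $268 + 72 i \sqrt{14} \approx 268.0 + 269.4 i$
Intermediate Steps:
$t{\left(D \right)} = 0$
$A{\left(I,C \right)} = -5$ ($A{\left(I,C \right)} = -5 + 0 = -5$)
$o{\left(p \right)} = 8 - 2 p$ ($o{\left(p \right)} = - 2 \left(-4 + p\right) = 8 - 2 p$)
$\left(\sqrt{-61 + 5} + o{\left(A{\left(-4,2 \right)} \right)}\right)^{2} = \left(\sqrt{-61 + 5} + \left(8 - -10\right)\right)^{2} = \left(\sqrt{-56} + \left(8 + 10\right)\right)^{2} = \left(2 i \sqrt{14} + 18\right)^{2} = \left(18 + 2 i \sqrt{14}\right)^{2}$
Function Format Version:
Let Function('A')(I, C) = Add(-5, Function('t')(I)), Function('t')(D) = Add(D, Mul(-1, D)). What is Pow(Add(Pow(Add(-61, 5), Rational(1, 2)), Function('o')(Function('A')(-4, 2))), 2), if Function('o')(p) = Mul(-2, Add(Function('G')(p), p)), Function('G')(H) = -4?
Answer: Add(268, Mul(72, I, Pow(14, Rational(1, 2)))) ≈ Add(268.00, Mul(269.40, I))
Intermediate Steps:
Function('t')(D) = 0
Function('A')(I, C) = -5 (Function('A')(I, C) = Add(-5, 0) = -5)
Function('o')(p) = Add(8, Mul(-2, p)) (Function('o')(p) = Mul(-2, Add(-4, p)) = Add(8, Mul(-2, p)))
Pow(Add(Pow(Add(-61, 5), Rational(1, 2)), Function('o')(Function('A')(-4, 2))), 2) = Pow(Add(Pow(Add(-61, 5), Rational(1, 2)), Add(8, Mul(-2, -5))), 2) = Pow(Add(Pow(-56, Rational(1, 2)), Add(8, 10)), 2) = Pow(Add(Mul(2, I, Pow(14, Rational(1, 2))), 18), 2) = Pow(Add(18, Mul(2, I, Pow(14, Rational(1, 2)))), 2)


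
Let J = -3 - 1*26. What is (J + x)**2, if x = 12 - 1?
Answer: 324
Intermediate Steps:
x = 11
J = -29 (J = -3 - 26 = -29)
(J + x)**2 = (-29 + 11)**2 = (-18)**2 = 324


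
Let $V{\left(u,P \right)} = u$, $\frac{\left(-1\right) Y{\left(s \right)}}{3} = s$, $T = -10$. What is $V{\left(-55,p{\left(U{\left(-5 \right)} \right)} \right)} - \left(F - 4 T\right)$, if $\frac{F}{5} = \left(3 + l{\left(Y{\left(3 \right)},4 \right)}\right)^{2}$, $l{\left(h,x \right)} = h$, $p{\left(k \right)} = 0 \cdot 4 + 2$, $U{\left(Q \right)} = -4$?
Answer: $-275$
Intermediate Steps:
$p{\left(k \right)} = 2$ ($p{\left(k \right)} = 0 + 2 = 2$)
$Y{\left(s \right)} = - 3 s$
$F = 180$ ($F = 5 \left(3 - 9\right)^{2} = 5 \left(-6\right)^{2} = 5 \cdot 36 = 180$)
$V{\left(-55,p{\left(U{\left(-5 \right)} \right)} \right)} - \left(F - 4 T\right) = -55 - \left(180 - -40\right) = -55 - \left(180 + 40\right) = -55 - 220 = -275$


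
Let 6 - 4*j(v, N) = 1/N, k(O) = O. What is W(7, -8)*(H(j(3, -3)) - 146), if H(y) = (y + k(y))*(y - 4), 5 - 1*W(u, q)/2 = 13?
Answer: 22126/9 ≈ 2458.4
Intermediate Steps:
j(v, N) = 3/2 - 1/(4*N)
W(u, q) = -16 (W(u, q) = 10 - 2*13 = 10 - 26 = -16)
H(y) = 2*y*(-4 + y) (H(y) = (y + y)*(y - 4) = (2*y)*(-4 + y) = 2*y*(-4 + y))
W(7, -8)*(H(j(3, -3)) - 146) = -16*(2*((¼)*(-1 + 6*(-3))/(-3))*(-4 + (¼)*(-1 + 6*(-3))/(-3)) - 146) = -16*(2*((¼)*(-⅓)*(-1 - 18))*(-4 + (¼)*(-⅓)*(-1 - 18)) - 146) = -16*(2*((¼)*(-⅓)*(-19))*(-4 + (¼)*(-⅓)*(-19)) - 146) = -16*(2*(19/12)*(-4 + 19/12) - 146) = -16*(2*(19/12)*(-29/12) - 146) = -16*(-551/72 - 146) = -16*(-11063/72) = 22126/9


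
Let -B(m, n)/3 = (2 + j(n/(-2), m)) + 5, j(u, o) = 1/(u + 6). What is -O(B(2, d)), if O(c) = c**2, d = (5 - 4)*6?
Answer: -484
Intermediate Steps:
j(u, o) = 1/(6 + u)
d = 6 (d = 1*6 = 6)
B(m, n) = -21 - 3/(6 - n/2) (B(m, n) = -3*((2 + 1/(6 + n/(-2))) + 5) = -3*((2 + 1/(6 + n*(-1/2))) + 5) = -3*((2 + 1/(6 - n/2)) + 5) = -3*(7 + 1/(6 - n/2)) = -21 - 3/(6 - n/2))
-O(B(2, d)) = -(3*(86 - 7*6)/(-12 + 6))**2 = -(3*(86 - 42)/(-6))**2 = -(3*(-1/6)*44)**2 = -1*(-22)**2 = -1*484 = -484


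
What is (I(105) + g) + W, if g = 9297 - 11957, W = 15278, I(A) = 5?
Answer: 12623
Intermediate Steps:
g = -2660
(I(105) + g) + W = (5 - 2660) + 15278 = -2655 + 15278 = 12623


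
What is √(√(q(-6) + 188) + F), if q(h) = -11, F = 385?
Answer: √(385 + √177) ≈ 19.958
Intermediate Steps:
√(√(q(-6) + 188) + F) = √(√(-11 + 188) + 385) = √(√177 + 385) = √(385 + √177)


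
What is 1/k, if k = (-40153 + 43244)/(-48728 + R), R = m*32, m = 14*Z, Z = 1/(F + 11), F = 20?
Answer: -1510120/95821 ≈ -15.760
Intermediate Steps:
Z = 1/31 (Z = 1/(20 + 11) = 1/31 ≈ 0.032258)
m = 14/31 (m = 14*(1/31) = 14/31 ≈ 0.45161)
R = 448/31 (R = (14/31)*32 = 448/31 ≈ 14.452)
k = -95821/1510120 (k = (-40153 + 43244)/(-48728 + 448/31) = 3091/(-1510120/31) = 3091*(-31/1510120) = -95821/1510120 ≈ -0.063453)
1/k = 1/(-95821/1510120) = -1510120/95821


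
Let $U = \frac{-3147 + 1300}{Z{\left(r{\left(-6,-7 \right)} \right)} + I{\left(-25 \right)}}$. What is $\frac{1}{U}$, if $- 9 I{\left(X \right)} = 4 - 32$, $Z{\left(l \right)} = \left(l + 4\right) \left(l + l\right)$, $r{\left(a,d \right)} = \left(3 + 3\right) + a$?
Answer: $- \frac{28}{16623} \approx -0.0016844$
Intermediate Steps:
$r{\left(a,d \right)} = 6 + a$
$Z{\left(l \right)} = 2 l \left(4 + l\right)$ ($Z{\left(l \right)} = \left(4 + l\right) 2 l = 2 l \left(4 + l\right)$)
$I{\left(X \right)} = \frac{28}{9}$ ($I{\left(X \right)} = - \frac{4 - 32}{9} = \left(- \frac{1}{9}\right) \left(-28\right) = \frac{28}{9}$)
$U = - \frac{16623}{28}$ ($U = \frac{-3147 + 1300}{2 \left(6 - 6\right) \left(4 + \left(6 - 6\right)\right) + \frac{28}{9}} = - \frac{1847}{2 \cdot 0 \left(4 + 0\right) + \frac{28}{9}} = - \frac{1847}{2 \cdot 0 \cdot 4 + \frac{28}{9}} = - \frac{1847}{0 + \frac{28}{9}} = - \frac{1847}{\frac{28}{9}} = \left(-1847\right) \frac{9}{28} = - \frac{16623}{28} \approx -593.68$)
$\frac{1}{U} = \frac{1}{- \frac{16623}{28}} = - \frac{28}{16623}$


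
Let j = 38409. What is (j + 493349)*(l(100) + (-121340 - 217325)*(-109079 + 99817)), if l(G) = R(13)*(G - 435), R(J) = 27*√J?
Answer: 1667973417274340 - 4809751110*√13 ≈ 1.6680e+15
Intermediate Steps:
l(G) = 27*√13*(-435 + G) (l(G) = (27*√13)*(G - 435) = (27*√13)*(-435 + G) = 27*√13*(-435 + G))
(j + 493349)*(l(100) + (-121340 - 217325)*(-109079 + 99817)) = (38409 + 493349)*(27*√13*(-435 + 100) + (-121340 - 217325)*(-109079 + 99817)) = 531758*(27*√13*(-335) - 338665*(-9262)) = 531758*(-9045*√13 + 3136715230) = 531758*(3136715230 - 9045*√13) = 1667973417274340 - 4809751110*√13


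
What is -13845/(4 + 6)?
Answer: -2769/2 ≈ -1384.5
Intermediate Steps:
-13845/(4 + 6) = -13845/10 = -13845*1/10 = -2769/2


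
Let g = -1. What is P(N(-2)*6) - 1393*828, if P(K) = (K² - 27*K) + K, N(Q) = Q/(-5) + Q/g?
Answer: -28839276/25 ≈ -1.1536e+6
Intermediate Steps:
N(Q) = -6*Q/5 (N(Q) = Q/(-5) + Q/(-1) = Q*(-⅕) + Q*(-1) = -Q/5 - Q = -6*Q/5)
P(K) = K² - 26*K
P(N(-2)*6) - 1393*828 = (-6/5*(-2)*6)*(-26 - 6/5*(-2)*6) - 1393*828 = ((12/5)*6)*(-26 + (12/5)*6) - 1153404 = 72*(-26 + 72/5)/5 - 1153404 = (72/5)*(-58/5) - 1153404 = -4176/25 - 1153404 = -28839276/25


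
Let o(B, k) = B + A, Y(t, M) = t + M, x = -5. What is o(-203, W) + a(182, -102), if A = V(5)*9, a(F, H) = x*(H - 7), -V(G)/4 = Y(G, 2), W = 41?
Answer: 90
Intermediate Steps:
Y(t, M) = M + t
V(G) = -8 - 4*G (V(G) = -4*(2 + G) = -8 - 4*G)
a(F, H) = 35 - 5*H (a(F, H) = -5*(H - 7) = -5*(-7 + H) = 35 - 5*H)
A = -252 (A = (-8 - 4*5)*9 = (-8 - 20)*9 = -28*9 = -252)
o(B, k) = -252 + B (o(B, k) = B - 252 = -252 + B)
o(-203, W) + a(182, -102) = (-252 - 203) + (35 - 5*(-102)) = -455 + (35 + 510) = -455 + 545 = 90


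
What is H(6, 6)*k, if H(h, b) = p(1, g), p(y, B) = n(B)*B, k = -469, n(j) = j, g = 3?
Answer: -4221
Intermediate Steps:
p(y, B) = B² (p(y, B) = B*B = B²)
H(h, b) = 9 (H(h, b) = 3² = 9)
H(6, 6)*k = 9*(-469) = -4221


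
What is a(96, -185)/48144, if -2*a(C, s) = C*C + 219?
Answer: -185/1888 ≈ -0.097987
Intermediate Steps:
a(C, s) = -219/2 - C**2/2 (a(C, s) = -(C*C + 219)/2 = -(C**2 + 219)/2 = -(219 + C**2)/2 = -219/2 - C**2/2)
a(96, -185)/48144 = (-219/2 - 1/2*96**2)/48144 = (-219/2 - 1/2*9216)*(1/48144) = (-219/2 - 4608)*(1/48144) = -9435/2*1/48144 = -185/1888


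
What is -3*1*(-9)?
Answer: 27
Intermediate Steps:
-3*1*(-9) = -3*(-9) = 27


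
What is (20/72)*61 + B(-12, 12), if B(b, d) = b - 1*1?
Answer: 71/18 ≈ 3.9444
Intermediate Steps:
B(b, d) = -1 + b (B(b, d) = b - 1 = -1 + b)
(20/72)*61 + B(-12, 12) = (20/72)*61 + (-1 - 12) = (20*(1/72))*61 - 13 = (5/18)*61 - 13 = 305/18 - 13 = 71/18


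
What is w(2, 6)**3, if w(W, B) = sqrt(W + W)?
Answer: 8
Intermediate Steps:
w(W, B) = sqrt(2)*sqrt(W) (w(W, B) = sqrt(2*W) = sqrt(2)*sqrt(W))
w(2, 6)**3 = (sqrt(2)*sqrt(2))**3 = 2**3 = 8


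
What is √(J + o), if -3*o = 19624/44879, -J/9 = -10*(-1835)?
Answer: I*√2993696802266838/134637 ≈ 406.39*I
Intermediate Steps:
J = -165150 (J = -(-90)*(-1835) = -9*18350 = -165150)
o = -19624/134637 (o = -19624/(3*44879) = -⅓*19624/44879 = -19624/134637 ≈ -0.14575)
√(J + o) = √(-165150 - 19624/134637) = √(-22235320174/134637) = I*√2993696802266838/134637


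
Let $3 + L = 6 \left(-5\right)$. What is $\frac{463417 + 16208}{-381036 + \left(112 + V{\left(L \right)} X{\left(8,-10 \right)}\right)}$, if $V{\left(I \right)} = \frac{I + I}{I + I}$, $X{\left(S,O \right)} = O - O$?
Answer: $- \frac{479625}{380924} \approx -1.2591$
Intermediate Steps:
$X{\left(S,O \right)} = 0$
$L = -33$ ($L = -3 + 6 \left(-5\right) = -3 - 30 = -33$)
$V{\left(I \right)} = 1$ ($V{\left(I \right)} = \frac{2 I}{2 I} = 2 I \frac{1}{2 I} = 1$)
$\frac{463417 + 16208}{-381036 + \left(112 + V{\left(L \right)} X{\left(8,-10 \right)}\right)} = \frac{463417 + 16208}{-381036 + \left(112 + 1 \cdot 0\right)} = \frac{479625}{-381036 + \left(112 + 0\right)} = \frac{479625}{-381036 + 112} = \frac{479625}{-380924} = 479625 \left(- \frac{1}{380924}\right) = - \frac{479625}{380924}$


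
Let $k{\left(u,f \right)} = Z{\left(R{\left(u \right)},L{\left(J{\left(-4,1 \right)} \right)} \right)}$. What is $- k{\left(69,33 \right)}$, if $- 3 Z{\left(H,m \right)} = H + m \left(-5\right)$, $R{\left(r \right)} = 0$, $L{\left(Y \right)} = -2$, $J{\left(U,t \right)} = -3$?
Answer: $\frac{10}{3} \approx 3.3333$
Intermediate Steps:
$Z{\left(H,m \right)} = - \frac{H}{3} + \frac{5 m}{3}$ ($Z{\left(H,m \right)} = - \frac{H + m \left(-5\right)}{3} = - \frac{H - 5 m}{3} = - \frac{H}{3} + \frac{5 m}{3}$)
$k{\left(u,f \right)} = - \frac{10}{3}$ ($k{\left(u,f \right)} = \left(- \frac{1}{3}\right) 0 + \frac{5}{3} \left(-2\right) = 0 - \frac{10}{3} = - \frac{10}{3}$)
$- k{\left(69,33 \right)} = \left(-1\right) \left(- \frac{10}{3}\right) = \frac{10}{3}$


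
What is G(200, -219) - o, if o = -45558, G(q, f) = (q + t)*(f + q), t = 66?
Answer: 40504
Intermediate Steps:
G(q, f) = (66 + q)*(f + q) (G(q, f) = (q + 66)*(f + q) = (66 + q)*(f + q))
G(200, -219) - o = (200² + 66*(-219) + 66*200 - 219*200) - 1*(-45558) = (40000 - 14454 + 13200 - 43800) + 45558 = -5054 + 45558 = 40504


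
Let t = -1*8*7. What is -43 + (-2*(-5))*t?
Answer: -603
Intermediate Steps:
t = -56 (t = -8*7 = -56)
-43 + (-2*(-5))*t = -43 - 2*(-5)*(-56) = -43 + 10*(-56) = -43 - 560 = -603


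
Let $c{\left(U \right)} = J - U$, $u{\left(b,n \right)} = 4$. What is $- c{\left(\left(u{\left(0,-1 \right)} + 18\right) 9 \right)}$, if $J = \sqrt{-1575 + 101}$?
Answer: $198 - i \sqrt{1474} \approx 198.0 - 38.393 i$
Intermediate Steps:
$J = i \sqrt{1474}$ ($J = \sqrt{-1474} = i \sqrt{1474} \approx 38.393 i$)
$c{\left(U \right)} = - U + i \sqrt{1474}$ ($c{\left(U \right)} = i \sqrt{1474} - U = - U + i \sqrt{1474}$)
$- c{\left(\left(u{\left(0,-1 \right)} + 18\right) 9 \right)} = - (- \left(4 + 18\right) 9 + i \sqrt{1474}) = - (- 22 \cdot 9 + i \sqrt{1474}) = - (\left(-1\right) 198 + i \sqrt{1474}) = - (-198 + i \sqrt{1474}) = 198 - i \sqrt{1474}$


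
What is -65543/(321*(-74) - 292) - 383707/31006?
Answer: -1798598066/186392569 ≈ -9.6495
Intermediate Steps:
-65543/(321*(-74) - 292) - 383707/31006 = -65543/(-23754 - 292) - 383707*1/31006 = -65543/(-24046) - 383707/31006 = -65543*(-1/24046) - 383707/31006 = 65543/24046 - 383707/31006 = -1798598066/186392569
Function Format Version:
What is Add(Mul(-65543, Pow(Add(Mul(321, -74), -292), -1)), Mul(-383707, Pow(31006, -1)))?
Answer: Rational(-1798598066, 186392569) ≈ -9.6495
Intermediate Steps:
Add(Mul(-65543, Pow(Add(Mul(321, -74), -292), -1)), Mul(-383707, Pow(31006, -1))) = Add(Mul(-65543, Pow(Add(-23754, -292), -1)), Mul(-383707, Rational(1, 31006))) = Add(Mul(-65543, Pow(-24046, -1)), Rational(-383707, 31006)) = Add(Mul(-65543, Rational(-1, 24046)), Rational(-383707, 31006)) = Add(Rational(65543, 24046), Rational(-383707, 31006)) = Rational(-1798598066, 186392569)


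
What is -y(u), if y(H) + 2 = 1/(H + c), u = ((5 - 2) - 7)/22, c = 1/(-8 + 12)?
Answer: -38/3 ≈ -12.667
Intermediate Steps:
c = 1/4 ≈ 0.25000
u = -2/11 (u = (3 - 7)*(1/22) = -4*1/22 = -2/11 ≈ -0.18182)
y(H) = -2 + 1/(1/4 + H) (y(H) = -2 + 1/(H + 1/4) = -2 + 1/(1/4 + H))
-y(u) = -2*(1 - 4*(-2/11))/(1 + 4*(-2/11)) = -2*(1 + 8/11)/(1 - 8/11) = -2*19/(3/11*11) = -2*11*19/(3*11) = -1*38/3 = -38/3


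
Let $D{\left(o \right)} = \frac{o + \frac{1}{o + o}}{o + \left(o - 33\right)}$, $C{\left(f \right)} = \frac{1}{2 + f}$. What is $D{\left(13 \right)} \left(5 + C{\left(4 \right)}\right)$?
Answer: $- \frac{3503}{364} \approx -9.6236$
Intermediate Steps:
$D{\left(o \right)} = \frac{o + \frac{1}{2 o}}{-33 + 2 o}$ ($D{\left(o \right)} = \frac{o + \frac{1}{2 o}}{o + \left(-33 + o\right)} = \frac{o + \frac{1}{2 o}}{-33 + 2 o}$)
$D{\left(13 \right)} \left(5 + C{\left(4 \right)}\right) = \frac{\frac{1}{2} + 13^{2}}{13 \left(-33 + 2 \cdot 13\right)} \left(5 + \frac{1}{2 + 4}\right) = \frac{\frac{1}{2} + 169}{13 \left(-33 + 26\right)} \left(5 + \frac{1}{6}\right) = \frac{1}{13} \frac{1}{-7} \cdot \frac{339}{2} \left(5 + \frac{1}{6}\right) = \frac{1}{13} \left(- \frac{1}{7}\right) \frac{339}{2} \cdot \frac{31}{6} = \left(- \frac{339}{182}\right) \frac{31}{6} = - \frac{3503}{364}$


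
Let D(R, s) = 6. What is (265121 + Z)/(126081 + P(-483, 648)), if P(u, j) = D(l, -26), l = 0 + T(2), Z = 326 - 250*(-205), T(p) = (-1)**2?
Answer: 316697/126087 ≈ 2.5117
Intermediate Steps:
T(p) = 1
Z = 51576 (Z = 326 + 51250 = 51576)
l = 1 (l = 0 + 1 = 1)
P(u, j) = 6
(265121 + Z)/(126081 + P(-483, 648)) = (265121 + 51576)/(126081 + 6) = 316697/126087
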